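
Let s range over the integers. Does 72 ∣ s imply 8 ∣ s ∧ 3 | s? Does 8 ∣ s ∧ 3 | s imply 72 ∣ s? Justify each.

(⇐) This fails: take s = 24. Both 8 ∣ 24 and 3 ∣ 24, yet 24 is not a multiple of 72 (since 24 = 0·72 + 24), so 72 ∤ 24.

(⇒) If 72 ∣ s, write s = 72q. Since 72 = 9·8, s = 8·(9q), so 8 ∣ s; and since 72 = 24·3, s = 3·(24q), so 3 ∣ s.

Only the forward implication holds.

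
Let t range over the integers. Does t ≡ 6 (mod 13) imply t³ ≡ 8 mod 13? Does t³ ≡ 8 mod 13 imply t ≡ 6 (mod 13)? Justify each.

(⟹) Suppose t ≡ 6 (mod 13). Write t = 13j + 6. Then (13j + 6)³ = 2197j³ + 3042j² + 1404j + 216 = 13(169j³ + 234j² + 108j + 16) + 8, so t³ ≡ 8 (mod 13).

(⟸) This fails: take t = 2. Then 2³ = 8 ≡ 8 (mod 13), yet 2 ≡ 2 (mod 13), not 6.

Only the forward direction holds.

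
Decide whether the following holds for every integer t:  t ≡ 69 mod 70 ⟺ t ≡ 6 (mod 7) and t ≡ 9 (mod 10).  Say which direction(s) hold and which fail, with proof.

(⇒) Suppose t ≡ 69 (mod 70); write t = 70j + 69. Since 7 ∣ 70, reducing mod 7 gives t ≡ 69 ≡ 6 (mod 7); since 10 ∣ 70, reducing mod 10 gives t ≡ 69 ≡ 9 (mod 10).

(⇐) Conversely, if t ≡ 6 (mod 7) and t ≡ 9 (mod 10), then by the Chinese remainder theorem t ≡ 69 (mod 70). This is exactly t ≡ 69 (mod 70).

Both directions hold.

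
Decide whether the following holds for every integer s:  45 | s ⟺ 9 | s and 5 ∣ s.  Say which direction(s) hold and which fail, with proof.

Forward direction. If 45 ∣ s, write s = 45q. Since 45 = 5·9, s = 9·(5q), so 9 ∣ s; and since 45 = 9·5, s = 5·(9q), so 5 ∣ s.

Converse. Suppose 9 ∣ s and 5 ∣ s. Any common multiple of 9 and 5 is a multiple of their lcm; here gcd(9, 5) = 1, so lcm(9, 5) = 9·5 = 45, so 45 ∣ s.

The biconditional holds.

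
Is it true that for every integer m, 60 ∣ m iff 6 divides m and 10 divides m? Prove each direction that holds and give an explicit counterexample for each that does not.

Not equivalent: only (⇒) holds.

(⇒) If 60 ∣ m, write m = 60q. Since 60 = 10·6, m = 6·(10q), so 6 ∣ m; and since 60 = 6·10, m = 10·(6q), so 10 ∣ m.

(⇐) This fails: take m = 30. Both 6 ∣ 30 and 10 ∣ 30, yet 30 is not a multiple of 60 (since 30 = 0·60 + 30), so 60 ∤ 30.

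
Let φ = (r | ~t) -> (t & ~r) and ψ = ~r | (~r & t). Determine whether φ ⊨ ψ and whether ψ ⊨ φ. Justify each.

[⇐] This fails. Under r = F, t = F, the left side is false but the right side is true.

[⇒] Assume the antecedent. If r is true, the antecedent cannot hold. If r is false, ~r | (~r & t) reduces to true regardless of the other variables. Either way ~r | (~r & t) holds.

The forward direction holds; the converse fails.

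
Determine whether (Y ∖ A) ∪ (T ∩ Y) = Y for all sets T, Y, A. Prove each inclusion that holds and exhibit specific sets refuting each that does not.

Forward inclusion. Let x ∈ (Y ∖ A) ∪ (T ∩ Y). Then either x ∈ Y and x ∉ T, A; or x ∈ T ∩ Y and x ∉ A; or x ∈ T ∩ Y ∩ A. In each case x ∈ Y, so (Y ∖ A) ∪ (T ∩ Y) ⊆ Y.

Reverse inclusion. This inclusion fails. Take T = ∅, Y = {1}, A = {1}; then 1 ∈ Y but 1 ∉ (Y ∖ A) ∪ (T ∩ Y).

(⊆) holds; (⊇) fails.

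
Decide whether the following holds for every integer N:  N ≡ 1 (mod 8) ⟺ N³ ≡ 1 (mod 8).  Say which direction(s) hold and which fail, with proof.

(⇒) Suppose N ≡ 1 (mod 8). Write N = 8j + 1. Then (8j + 1)³ = 512j³ + 192j² + 24j + 1 = 8(64j³ + 24j² + 3j) + 1, so N³ ≡ 1 (mod 8).

(⇐) Conversely, suppose N³ ≡ 1 (mod 8). The only residue r in {0, …, 7} with r³ ≡ 1 (mod 8) is r = 1, so N ≡ 1 (mod 8).

Equivalent; both directions hold.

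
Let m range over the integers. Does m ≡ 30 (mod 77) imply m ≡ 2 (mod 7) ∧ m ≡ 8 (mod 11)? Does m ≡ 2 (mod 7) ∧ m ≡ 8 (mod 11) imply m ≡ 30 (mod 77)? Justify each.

Equivalent; both directions hold.

(→) Suppose m ≡ 30 (mod 77); write m = 77j + 30. Since 7 ∣ 77, reducing mod 7 gives m ≡ 30 ≡ 2 (mod 7); since 11 ∣ 77, reducing mod 11 gives m ≡ 30 ≡ 8 (mod 11).

(←) Conversely, if m ≡ 2 (mod 7) and m ≡ 8 (mod 11), then by the Chinese remainder theorem m ≡ 30 (mod 77). This is exactly m ≡ 30 (mod 77).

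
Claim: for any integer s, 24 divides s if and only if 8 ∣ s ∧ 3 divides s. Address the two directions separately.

Equivalent; both directions hold.

(←) Suppose 8 ∣ s and 3 ∣ s. Any common multiple of 8 and 3 is a multiple of their lcm; here gcd(8, 3) = 1, so lcm(8, 3) = 8·3 = 24, so 24 ∣ s.

(→) If 24 ∣ s, write s = 24q. Since 24 = 3·8, s = 8·(3q), so 8 ∣ s; and since 24 = 8·3, s = 3·(8q), so 3 ∣ s.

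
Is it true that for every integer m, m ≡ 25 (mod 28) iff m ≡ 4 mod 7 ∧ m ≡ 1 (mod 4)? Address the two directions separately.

Both directions hold; the statement is true.

(⇒) Suppose m ≡ 25 (mod 28); write m = 28j + 25. Since 7 ∣ 28, reducing mod 7 gives m ≡ 25 ≡ 4 (mod 7); since 4 ∣ 28, reducing mod 4 gives m ≡ 25 ≡ 1 (mod 4).

(⇐) Conversely, if m ≡ 4 (mod 7) and m ≡ 1 (mod 4), then by the Chinese remainder theorem m ≡ 25 (mod 28). This is exactly m ≡ 25 (mod 28).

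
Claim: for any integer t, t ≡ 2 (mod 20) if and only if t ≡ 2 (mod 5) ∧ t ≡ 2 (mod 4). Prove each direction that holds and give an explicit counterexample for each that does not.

(⇒) Suppose t ≡ 2 (mod 20); write t = 20j + 2. Since 5 ∣ 20, reducing mod 5 gives t ≡ 2 (mod 5); since 4 ∣ 20, reducing mod 4 gives t ≡ 2 (mod 4).

(⇐) Conversely, if t ≡ 2 (mod 5) and t ≡ 2 (mod 4), then by the Chinese remainder theorem t ≡ 2 (mod 20). This is exactly t ≡ 2 (mod 20).

Both directions hold; the statement is true.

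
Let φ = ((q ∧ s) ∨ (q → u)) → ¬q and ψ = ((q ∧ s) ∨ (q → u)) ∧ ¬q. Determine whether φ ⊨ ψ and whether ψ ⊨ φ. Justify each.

[⇒] This fails. Under s = F, u = F, q = T, the left side is true but the right side is false.

[⇐] Assume the antecedent. If s is true, the antecedent forces (s = T, u = F, q = F) or (s = T, u = T, q = F), and ((q ∧ s) ∨ (q → u)) → ¬q holds there. If s is false, the antecedent forces (s = F, u = F, q = F) or (s = F, u = T, q = F), and ((q ∧ s) ∨ (q → u)) → ¬q holds there. Either way ((q ∧ s) ∨ (q → u)) → ¬q holds.

Only the reverse direction holds.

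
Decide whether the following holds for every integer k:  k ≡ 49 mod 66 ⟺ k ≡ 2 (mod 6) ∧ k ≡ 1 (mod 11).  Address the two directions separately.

(⟹) This fails: k = 49 gives 49 ≡ 49 (mod 66) but 49 ≡ 1 (mod 6), so the conjunction on the right does not hold.

(⟸) This fails: k = 56 satisfies both congruences on the right (56 ≡ 2 mod 6 and 56 ≡ 1 mod 11) yet 56 ≡ 56 (mod 66), not 49.

Neither direction holds.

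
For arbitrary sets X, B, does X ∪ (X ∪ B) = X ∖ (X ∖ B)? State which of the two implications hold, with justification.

The sets are not equal: only the reverse inclusion holds.

Forward inclusion. This inclusion fails. Take X = {1}, B = ∅; then 1 ∈ X ∪ (X ∪ B) but 1 ∉ X ∖ (X ∖ B).

Reverse inclusion. Let x ∈ X ∖ (X ∖ B). Then x ∈ X ∩ B, from which x ∈ X ∪ (X ∪ B).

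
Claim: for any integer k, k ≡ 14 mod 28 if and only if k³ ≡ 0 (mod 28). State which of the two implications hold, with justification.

(→) Suppose k ≡ 14 mod 28. Write k = 28j + 14. Then (28j + 14)³ = 21952j³ + 32928j² + 16464j + 2744 = 28(784j³ + 1176j² + 588j + 98) + 0, so k³ ≡ 0 (mod 28).

(←) This fails: take k = 0. Then 0³ = 0 ≡ 0 (mod 28), yet 0 ≡ 0 (mod 28), not 14.

Not equivalent: only (⇒) holds.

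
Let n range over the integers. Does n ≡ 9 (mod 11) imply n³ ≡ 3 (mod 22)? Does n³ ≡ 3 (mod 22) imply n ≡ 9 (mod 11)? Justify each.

The forward direction fails; the converse holds.

Forward direction. This fails: take n = 20. Then 20 ≡ 9 (mod 11), but 20³ = 8000 ≡ 14 (mod 22), not 3.

Converse. The residues r modulo 22 with r³ ≡ 3 (mod 22) are exactly {9}, and each is ≡ 9 (mod 11).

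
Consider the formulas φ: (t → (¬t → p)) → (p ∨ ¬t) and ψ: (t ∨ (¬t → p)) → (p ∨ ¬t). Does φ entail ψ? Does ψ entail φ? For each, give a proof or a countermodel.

Both directions hold; the statement is true.

(→) Assume the antecedent. If p is true, (t ∨ (¬t → p)) → (p ∨ ¬t) reduces to true regardless of the other variables. If p is false, the antecedent forces (p = F, t = F), and (t ∨ (¬t → p)) → (p ∨ ¬t) holds there. Either way (t ∨ (¬t → p)) → (p ∨ ¬t) holds.

(←) Assume the antecedent. If p is true, (t → (¬t → p)) → (p ∨ ¬t) reduces to true regardless of the other variables. If p is false, the antecedent forces (p = F, t = F), and (t → (¬t → p)) → (p ∨ ¬t) holds there. Either way (t → (¬t → p)) → (p ∨ ¬t) holds.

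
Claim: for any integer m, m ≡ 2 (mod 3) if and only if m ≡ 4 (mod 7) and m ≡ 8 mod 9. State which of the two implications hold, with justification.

[⇒] This fails: m = 2 gives 2 ≡ 2 (mod 3) but 2 ≡ 2 (mod 7), so the conjunction on the right does not hold.

[⇐] Conversely, if m ≡ 4 (mod 7) and m ≡ 8 (mod 9), then by the Chinese remainder theorem m ≡ 53 (mod 63). Since 53 ≡ 2 (mod 3) and 3 ∣ 63, we get m ≡ 2 (mod 3).

Only the reverse direction holds.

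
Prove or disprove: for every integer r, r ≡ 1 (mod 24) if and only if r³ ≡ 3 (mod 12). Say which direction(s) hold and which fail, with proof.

Forward direction. This fails: take r = 1. Then 1 ≡ 1 (mod 24), but 1³ = 1 ≡ 1 (mod 12), not 3.

Converse. This fails: take r = 3. Then 3³ = 27 ≡ 3 (mod 12), yet 3 ≡ 3 (mod 24), not 1.

(⇒) fails and (⇐) fails.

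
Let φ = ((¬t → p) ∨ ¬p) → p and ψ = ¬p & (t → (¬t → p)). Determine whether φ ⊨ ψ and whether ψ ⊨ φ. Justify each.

Both directions fail.

Forward direction. This fails. Under t = F, p = T, the left side is true but the right side is false.

Converse. This fails. Under t = F, p = F, the left side is false but the right side is true.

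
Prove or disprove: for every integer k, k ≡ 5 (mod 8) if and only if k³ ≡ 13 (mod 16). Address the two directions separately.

Converse. The residues r modulo 16 with r³ ≡ 13 (mod 16) are exactly {5}, and each is ≡ 5 (mod 8).

Forward direction. This fails: take k = 13. Then 13 ≡ 5 (mod 8), but 13³ = 2197 ≡ 5 (mod 16), not 13.

(⇒) fails; (⇐) holds.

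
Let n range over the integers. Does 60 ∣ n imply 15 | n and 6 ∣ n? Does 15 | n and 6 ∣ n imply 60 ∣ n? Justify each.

(⇒) If 60 ∣ n, write n = 60q. Since 60 = 4·15, n = 15·(4q), so 15 ∣ n; and since 60 = 10·6, n = 6·(10q), so 6 ∣ n.

(⇐) This fails: take n = 30. Both 15 ∣ 30 and 6 ∣ 30, yet 30 is not a multiple of 60 (since 30 = 0·60 + 30), so 60 ∤ 30.

The forward direction holds; the converse fails.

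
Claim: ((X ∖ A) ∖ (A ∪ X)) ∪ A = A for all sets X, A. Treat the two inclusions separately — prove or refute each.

Forward inclusion. Let x ∈ ((X ∖ A) ∖ (A ∪ X)) ∪ A. Then either x ∈ A and x ∉ X; or x ∈ X ∩ A. In each case x ∈ A, so ((X ∖ A) ∖ (A ∪ X)) ∪ A ⊆ A.

Reverse inclusion. Let x ∈ A. Then either x ∈ A and x ∉ X; or x ∈ X ∩ A. In each case x ∈ ((X ∖ A) ∖ (A ∪ X)) ∪ A, so A ⊆ ((X ∖ A) ∖ (A ∪ X)) ∪ A.

Both inclusions hold; the sets are equal.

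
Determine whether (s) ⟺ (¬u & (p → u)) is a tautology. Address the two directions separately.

Neither direction holds.

Forward direction. This fails. Under p = T, s = T, u = F, the left side is true but the right side is false.

Converse. This fails. Under p = F, s = F, u = F, the left side is false but the right side is true.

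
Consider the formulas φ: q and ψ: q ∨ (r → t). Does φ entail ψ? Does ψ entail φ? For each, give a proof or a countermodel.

Only the forward implication holds.

(→) Assume the antecedent. If q is true, q ∨ (r → t) reduces to true regardless of the other variables. If q is false, the antecedent cannot hold. Either way q ∨ (r → t) holds.

(←) This fails. Under q = F, t = F, r = F, the left side is false but the right side is true.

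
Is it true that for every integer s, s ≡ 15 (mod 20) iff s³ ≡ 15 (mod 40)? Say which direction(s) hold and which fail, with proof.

(⇒) fails; (⇐) holds.

(←) The residues r modulo 40 with r³ ≡ 15 (mod 40) are exactly {15}, and each is ≡ 15 (mod 20).

(→) This fails: take s = 35. Then 35 ≡ 15 (mod 20), but 35³ = 42875 ≡ 35 (mod 40), not 15.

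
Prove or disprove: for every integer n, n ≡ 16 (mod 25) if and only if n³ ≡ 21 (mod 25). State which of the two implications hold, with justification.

The biconditional holds.

[⇐] Suppose n³ ≡ 21 (mod 25). The only residue r in {0, …, 24} with r³ ≡ 21 (mod 25) is r = 16, so n ≡ 16 (mod 25).

[⇒] Suppose n ≡ 16 (mod 25). Write n = 25j + 16. Then (25j + 16)³ = 15625j³ + 30000j² + 19200j + 4096 = 25(625j³ + 1200j² + 768j + 163) + 21, so n³ ≡ 21 (mod 25).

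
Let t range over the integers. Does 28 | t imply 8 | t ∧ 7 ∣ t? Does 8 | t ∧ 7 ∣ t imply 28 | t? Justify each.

[⇒] This fails: take t = 28. Certainly 28 ∣ 28, but 8 ∤ 28.

[⇐] Suppose 8 ∣ t and 7 ∣ t. Any common multiple of 8 and 7 is a multiple of their lcm; here gcd(8, 7) = 1, so lcm(8, 7) = 8·7 = 56, so 56 ∣ t. Since 28 ∣ 56, it follows that 28 ∣ t.

Not equivalent: only (⇐) holds.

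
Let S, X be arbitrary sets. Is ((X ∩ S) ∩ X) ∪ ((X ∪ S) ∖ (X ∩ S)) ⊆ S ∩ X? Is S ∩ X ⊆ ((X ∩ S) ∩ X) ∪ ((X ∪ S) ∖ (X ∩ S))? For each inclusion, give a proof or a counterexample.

(⊇) Let x ∈ S ∩ X. Then x ∈ S ∩ X, from which x ∈ ((X ∩ S) ∩ X) ∪ ((X ∪ S) ∖ (X ∩ S)).

(⊆) This inclusion fails. Take S = {1}, X = ∅; then 1 ∈ ((X ∩ S) ∩ X) ∪ ((X ∪ S) ∖ (X ∩ S)) but 1 ∉ S ∩ X.

(⊆) fails; (⊇) holds.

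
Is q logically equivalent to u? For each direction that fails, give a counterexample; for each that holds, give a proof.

(⇒) This fails. Under q = T, u = F, the left side is true but the right side is false.

(⇐) This fails. Under q = F, u = T, the left side is false but the right side is true.

Both directions fail.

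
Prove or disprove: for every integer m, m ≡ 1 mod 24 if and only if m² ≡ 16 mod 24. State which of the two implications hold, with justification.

[⇒] This fails: take m = 1. Then 1 ≡ 1 (mod 24), but 1² = 1 ≡ 1 (mod 24), not 16.

[⇐] This fails: take m = 4. Then 4² = 16 ≡ 16 (mod 24), yet 4 ≡ 4 (mod 24), not 1.

Both directions fail.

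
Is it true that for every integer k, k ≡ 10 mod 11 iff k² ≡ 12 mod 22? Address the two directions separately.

(→) This fails: take k = 21. Then 21 ≡ 10 (mod 11), but 21² = 441 ≡ 1 (mod 22), not 12.

(←) This fails: take k = 12. Then 12² = 144 ≡ 12 (mod 22), yet 12 ≡ 1 (mod 11), not 10.

Both directions fail.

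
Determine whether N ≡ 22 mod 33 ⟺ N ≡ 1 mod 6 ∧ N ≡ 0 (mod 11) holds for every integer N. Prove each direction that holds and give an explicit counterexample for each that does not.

The forward direction fails; the converse holds.

Forward direction. This fails: N = 22 gives 22 ≡ 22 (mod 33) but 22 ≡ 4 (mod 6), so the conjunction on the right does not hold.

Converse. If N ≡ 1 (mod 6) and N ≡ 0 (mod 11), then by the Chinese remainder theorem N ≡ 55 (mod 66). Since 55 ≡ 22 (mod 33) and 33 ∣ 66, we get N ≡ 22 (mod 33).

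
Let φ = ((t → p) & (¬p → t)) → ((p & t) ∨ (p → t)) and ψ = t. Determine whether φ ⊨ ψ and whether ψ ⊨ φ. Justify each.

The forward direction fails; the converse holds.

[⇒] This fails. Under p = F, t = F, the left side is true but the right side is false.

[⇐] Assume the antecedent. If p is true, the antecedent forces (p = T, t = T), and the consequent holds there. If p is false, the consequent reduces to true regardless of the other variables. Either way the consequent holds.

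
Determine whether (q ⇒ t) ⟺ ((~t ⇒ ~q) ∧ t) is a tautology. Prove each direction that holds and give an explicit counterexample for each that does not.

Only the converse holds.

(⇐) Assume the antecedent. If q is true, the antecedent forces (q = T, t = T), and q ⇒ t holds there. If q is false, q ⇒ t reduces to true regardless of the other variables. Either way q ⇒ t holds.

(⇒) This fails. Under q = F, t = F, the left side is true but the right side is false.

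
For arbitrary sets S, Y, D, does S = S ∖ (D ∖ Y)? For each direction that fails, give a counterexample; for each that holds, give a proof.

(⊆) fails; (⊇) holds.

(⟹) This inclusion fails. Take S = {1}, Y = ∅, D = {1}; then 1 ∈ S but 1 ∉ S ∖ (D ∖ Y).

(⟸) Let x ∈ S ∖ (D ∖ Y). Then either x ∈ S and x ∉ Y, D; or x ∈ S ∩ Y and x ∉ D; or x ∈ S ∩ Y ∩ D. In each case x ∈ S, so S ∖ (D ∖ Y) ⊆ S.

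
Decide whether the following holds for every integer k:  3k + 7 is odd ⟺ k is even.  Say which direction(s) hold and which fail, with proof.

Both directions hold; the statement is true.

Forward direction. Suppose 3k + 7 is odd. Since 3 is odd, 3k and k have the same parity, so 3k + 7 ≡ k + 7 (mod 2). As 7 is odd, 3k + 7 is odd exactly when k is even. Thus k is even.

Converse. Suppose k is even; write k = 2j. Then 3k + 7 = 3·(2j) + 7 = 2·3j + 7, which is odd.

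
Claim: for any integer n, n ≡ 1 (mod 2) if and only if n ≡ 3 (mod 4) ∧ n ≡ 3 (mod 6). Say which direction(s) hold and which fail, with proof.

(→) This fails: n = 1 gives 1 ≡ 1 (mod 2) but 1 ≡ 1 (mod 4), so the conjunction on the right does not hold.

(←) Conversely, if n ≡ 3 (mod 4) and n ≡ 3 (mod 6), then by the Chinese remainder theorem n ≡ 3 (mod 12). Since 3 ≡ 1 (mod 2) and 2 ∣ 12, we get n ≡ 1 (mod 2).

The forward direction fails; the converse holds.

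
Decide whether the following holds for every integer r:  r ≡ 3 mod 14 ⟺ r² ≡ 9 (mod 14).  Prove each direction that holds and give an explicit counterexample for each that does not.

(←) This fails: take r = 11. Then 11² = 121 ≡ 9 (mod 14), yet 11 ≡ 11 (mod 14), not 3.

(→) Suppose r ≡ 3 mod 14. Write r = 14j + 3. Then (14j + 3)² = 196j² + 84j + 9 = 14(14j² + 6j) + 9, so r² ≡ 9 (mod 14).

Only the forward implication holds.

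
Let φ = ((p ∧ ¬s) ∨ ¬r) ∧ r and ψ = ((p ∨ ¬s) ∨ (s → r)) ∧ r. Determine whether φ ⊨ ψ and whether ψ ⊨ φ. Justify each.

The forward direction holds; the converse fails.

[⇒] Assume the antecedent. If s is true, the antecedent cannot hold. If s is false, the antecedent forces (s = F, p = T, r = T), and ((p ∨ ¬s) ∨ (s → r)) ∧ r holds there. Either way ((p ∨ ¬s) ∨ (s → r)) ∧ r holds.

[⇐] This fails. Under s = F, p = F, r = T, the left side is false but the right side is true.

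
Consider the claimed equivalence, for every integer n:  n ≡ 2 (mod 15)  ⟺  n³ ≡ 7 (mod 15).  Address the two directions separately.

(⇒) This fails: take n = 2. Then 2 ≡ 2 (mod 15), but 2³ = 8 ≡ 8 (mod 15), not 7.

(⇐) This fails: take n = 13. Then 13³ = 2197 ≡ 7 (mod 15), yet 13 ≡ 13 (mod 15), not 2.

Neither direction holds.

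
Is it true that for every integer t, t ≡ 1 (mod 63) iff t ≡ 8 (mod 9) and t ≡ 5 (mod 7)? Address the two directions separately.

Neither implication holds.

Forward direction. This fails: t = 1 gives 1 ≡ 1 (mod 63) but 1 ≡ 1 (mod 9), so the conjunction on the right does not hold.

Converse. This fails: t = 26 satisfies both congruences on the right (26 ≡ 8 mod 9 and 26 ≡ 5 mod 7) yet 26 ≡ 26 (mod 63), not 1.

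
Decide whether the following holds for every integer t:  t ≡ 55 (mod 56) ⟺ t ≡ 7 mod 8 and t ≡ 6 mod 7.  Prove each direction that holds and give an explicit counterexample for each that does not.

(←) If t ≡ 7 (mod 8) and t ≡ 6 (mod 7), then by the Chinese remainder theorem t ≡ 55 (mod 56). This is exactly t ≡ 55 (mod 56).

(→) Suppose t ≡ 55 (mod 56); write t = 56j + 55. Since 8 ∣ 56, reducing mod 8 gives t ≡ 55 ≡ 7 (mod 8); since 7 ∣ 56, reducing mod 7 gives t ≡ 55 ≡ 6 (mod 7).

Equivalent; both directions hold.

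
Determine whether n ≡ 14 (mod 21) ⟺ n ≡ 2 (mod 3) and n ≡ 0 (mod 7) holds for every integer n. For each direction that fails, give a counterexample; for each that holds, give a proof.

(⇒) Suppose n ≡ 14 (mod 21); write n = 21j + 14. Since 3 ∣ 21, reducing mod 3 gives n ≡ 14 ≡ 2 (mod 3); since 7 ∣ 21, reducing mod 7 gives n ≡ 14 ≡ 0 (mod 7).

(⇐) Conversely, if n ≡ 2 (mod 3) and n ≡ 0 (mod 7), then by the Chinese remainder theorem n ≡ 14 (mod 21). This is exactly n ≡ 14 (mod 21).

Both implications hold.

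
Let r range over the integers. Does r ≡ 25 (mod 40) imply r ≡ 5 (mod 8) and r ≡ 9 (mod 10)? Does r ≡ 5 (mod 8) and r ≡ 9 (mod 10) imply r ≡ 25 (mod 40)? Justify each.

Both directions fail.

Forward direction. This fails: r = 25 gives 25 ≡ 25 (mod 40) but 25 ≡ 1 (mod 8), so the conjunction on the right does not hold.

Converse. This fails: r = 29 satisfies both congruences on the right (29 ≡ 5 mod 8 and 29 ≡ 9 mod 10) yet 29 ≡ 29 (mod 40), not 25.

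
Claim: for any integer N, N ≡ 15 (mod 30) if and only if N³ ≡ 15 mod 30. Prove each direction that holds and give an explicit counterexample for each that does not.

Both implications hold.

Forward direction. Suppose N ≡ 15 (mod 30). Write N = 30j + 15. Then (30j + 15)³ = 27000j³ + 40500j² + 20250j + 3375 = 30(900j³ + 1350j² + 675j + 112) + 15, so N³ ≡ 15 (mod 30).

Converse. Suppose N³ ≡ 15 (mod 30). The only residue r in {0, …, 29} with r³ ≡ 15 (mod 30) is r = 15, so N ≡ 15 (mod 30).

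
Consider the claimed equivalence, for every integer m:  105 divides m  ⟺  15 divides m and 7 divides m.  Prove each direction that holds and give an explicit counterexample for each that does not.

Both directions hold.

(→) If 105 ∣ m, write m = 105q. Since 105 = 7·15, m = 15·(7q), so 15 ∣ m; and since 105 = 15·7, m = 7·(15q), so 7 ∣ m.

(←) Suppose 15 ∣ m and 7 ∣ m. Any common multiple of 15 and 7 is a multiple of their lcm; here gcd(15, 7) = 1, so lcm(15, 7) = 15·7 = 105, so 105 ∣ m.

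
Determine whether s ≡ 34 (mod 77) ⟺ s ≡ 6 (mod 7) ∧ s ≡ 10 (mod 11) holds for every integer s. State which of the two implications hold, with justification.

(⇒) fails and (⇐) fails.

[⇒] This fails: s = 34 gives 34 ≡ 34 (mod 77) but 34 ≡ 1 (mod 11), so the conjunction on the right does not hold.

[⇐] This fails: s = 76 satisfies both congruences on the right (76 ≡ 6 mod 7 and 76 ≡ 10 mod 11) yet 76 ≡ 76 (mod 77), not 34.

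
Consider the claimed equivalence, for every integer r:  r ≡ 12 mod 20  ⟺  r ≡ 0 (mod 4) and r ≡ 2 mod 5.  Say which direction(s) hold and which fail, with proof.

(→) Suppose r ≡ 12 (mod 20); write r = 20j + 12. Since 4 ∣ 20, reducing mod 4 gives r ≡ 12 ≡ 0 (mod 4); since 5 ∣ 20, reducing mod 5 gives r ≡ 12 ≡ 2 (mod 5).

(←) Conversely, if r ≡ 0 (mod 4) and r ≡ 2 (mod 5), then by the Chinese remainder theorem r ≡ 12 (mod 20). This is exactly r ≡ 12 (mod 20).

Both directions hold.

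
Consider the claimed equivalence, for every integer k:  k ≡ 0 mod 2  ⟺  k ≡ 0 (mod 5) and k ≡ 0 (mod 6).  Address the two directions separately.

The forward direction fails; the converse holds.

(⇒) This fails: k = 2 gives 2 ≡ 0 (mod 2) but 2 ≡ 2 (mod 5), so the conjunction on the right does not hold.

(⇐) Conversely, if k ≡ 0 (mod 5) and k ≡ 0 (mod 6), then by the Chinese remainder theorem k ≡ 0 (mod 30). Since 0 ≡ 0 (mod 2) and 2 ∣ 30, we get k ≡ 0 (mod 2).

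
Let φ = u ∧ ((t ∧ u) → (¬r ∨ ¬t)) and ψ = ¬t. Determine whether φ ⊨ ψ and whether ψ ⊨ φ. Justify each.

[⇒] This fails. Under t = T, u = T, r = F, the left side is true but the right side is false.

[⇐] This fails. Under t = F, u = F, r = F, the left side is false but the right side is true.

Neither implication holds.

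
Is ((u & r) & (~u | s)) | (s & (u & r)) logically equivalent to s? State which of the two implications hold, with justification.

(⇒) Assume the antecedent. If r is true, the antecedent forces (r = T, s = T, u = T), and s holds there. If r is false, the antecedent cannot hold. Either way s holds.

(⇐) This fails. Under r = F, s = T, u = F, the left side is false but the right side is true.

Only the forward implication holds.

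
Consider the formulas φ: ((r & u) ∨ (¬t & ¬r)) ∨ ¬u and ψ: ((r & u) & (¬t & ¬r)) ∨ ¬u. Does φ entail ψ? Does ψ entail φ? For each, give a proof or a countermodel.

[⇐] Assume the antecedent. If r is true, ((r & u) ∨ (¬t & ¬r)) ∨ ¬u reduces to true regardless of the other variables. If r is false, the antecedent forces (r = F, u = F, t = F) or (r = F, u = F, t = T), and ((r & u) ∨ (¬t & ¬r)) ∨ ¬u holds there. Either way ((r & u) ∨ (¬t & ¬r)) ∨ ¬u holds.

[⇒] This fails. Under r = F, u = T, t = F, the left side is true but the right side is false.

(⇒) fails; (⇐) holds.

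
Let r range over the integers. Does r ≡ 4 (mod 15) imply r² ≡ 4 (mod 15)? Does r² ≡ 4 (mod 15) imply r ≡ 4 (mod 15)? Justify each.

Forward direction. This fails: take r = 4. Then 4 ≡ 4 (mod 15), but 4² = 16 ≡ 1 (mod 15), not 4.

Converse. This fails: take r = 2. Then 2² = 4 ≡ 4 (mod 15), yet 2 ≡ 2 (mod 15), not 4.

(⇒) fails and (⇐) fails.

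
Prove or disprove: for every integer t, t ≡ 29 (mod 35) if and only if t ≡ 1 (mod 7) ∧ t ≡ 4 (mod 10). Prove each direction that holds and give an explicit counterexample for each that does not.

Only the converse holds.

(⇐) If t ≡ 1 (mod 7) and t ≡ 4 (mod 10), then by the Chinese remainder theorem t ≡ 64 (mod 70). Since 64 ≡ 29 (mod 35) and 35 ∣ 70, we get t ≡ 29 (mod 35).

(⇒) This fails: t = 29 gives 29 ≡ 29 (mod 35) but 29 ≡ 9 (mod 10), so the conjunction on the right does not hold.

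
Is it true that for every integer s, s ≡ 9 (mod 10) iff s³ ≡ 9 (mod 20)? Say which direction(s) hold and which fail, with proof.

[⇐] The residues r modulo 20 with r³ ≡ 9 (mod 20) are exactly {9}, and each is ≡ 9 (mod 10).

[⇒] This fails: take s = 19. Then 19 ≡ 9 (mod 10), but 19³ = 6859 ≡ 19 (mod 20), not 9.

Not equivalent: only (⇐) holds.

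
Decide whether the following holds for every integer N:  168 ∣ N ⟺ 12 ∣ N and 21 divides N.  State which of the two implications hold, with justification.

(⇒) If 168 ∣ N, write N = 168q. Since 168 = 14·12, N = 12·(14q), so 12 ∣ N; and since 168 = 8·21, N = 21·(8q), so 21 ∣ N.

(⇐) This fails: take N = 84. Both 12 ∣ 84 and 21 ∣ 84, yet 84 is not a multiple of 168 (since 84 = 0·168 + 84), so 168 ∤ 84.

Only the forward direction holds.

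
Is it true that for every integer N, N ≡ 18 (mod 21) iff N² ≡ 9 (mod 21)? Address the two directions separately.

(⇐) This fails: take N = 3. Then 3² = 9 ≡ 9 (mod 21), yet 3 ≡ 3 (mod 21), not 18.

(⇒) Suppose N ≡ 18 (mod 21). Write N = 21j + 18. Then (21j + 18)² = 441j² + 756j + 324 = 21(21j² + 36j + 15) + 9, so N² ≡ 9 (mod 21).

Only the forward direction holds.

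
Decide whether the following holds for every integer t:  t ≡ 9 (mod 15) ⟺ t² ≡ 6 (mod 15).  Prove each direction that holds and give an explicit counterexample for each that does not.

[⇒] Suppose t ≡ 9 (mod 15). Write t = 15j + 9. Then (15j + 9)² = 225j² + 270j + 81 = 15(15j² + 18j + 5) + 6, so t² ≡ 6 (mod 15).

[⇐] This fails: take t = 6. Then 6² = 36 ≡ 6 (mod 15), yet 6 ≡ 6 (mod 15), not 9.

Only the forward implication holds.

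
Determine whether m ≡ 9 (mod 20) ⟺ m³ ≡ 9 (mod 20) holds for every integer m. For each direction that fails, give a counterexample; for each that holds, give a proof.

Forward direction. Suppose m ≡ 9 (mod 20). Write m = 20j + 9. Then (20j + 9)³ = 8000j³ + 10800j² + 4860j + 729 = 20(400j³ + 540j² + 243j + 36) + 9, so m³ ≡ 9 (mod 20).

Converse. Suppose m³ ≡ 9 (mod 20). The only residue r in {0, …, 19} with r³ ≡ 9 (mod 20) is r = 9, so m ≡ 9 (mod 20).

Equivalent; both directions hold.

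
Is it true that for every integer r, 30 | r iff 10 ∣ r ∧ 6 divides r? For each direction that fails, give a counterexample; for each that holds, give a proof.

(→) If 30 ∣ r, write r = 30q. Since 30 = 3·10, r = 10·(3q), so 10 ∣ r; and since 30 = 5·6, r = 6·(5q), so 6 ∣ r.

(←) Suppose 10 ∣ r and 6 ∣ r. Any common multiple of 10 and 6 is a multiple of their lcm; here lcm(10, 6) = 10·6/gcd(10, 6) = 60/2 = 30, so 30 ∣ r.

Both directions hold.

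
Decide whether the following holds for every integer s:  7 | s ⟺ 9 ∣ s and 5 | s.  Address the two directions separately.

(→) This fails: take s = 7. Certainly 7 ∣ 7, but 9 ∤ 7.

(←) This fails: take s = 45. Both 9 ∣ 45 and 5 ∣ 45, yet 45 is not a multiple of 7 (since 45 = 6·7 + 3), so 7 ∤ 45.

(⇒) fails and (⇐) fails.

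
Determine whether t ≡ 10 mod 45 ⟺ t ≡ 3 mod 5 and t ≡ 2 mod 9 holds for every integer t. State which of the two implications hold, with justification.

(→) This fails: t = 10 gives 10 ≡ 10 (mod 45) but 10 ≡ 0 (mod 5), so the conjunction on the right does not hold.

(←) This fails: t = 38 satisfies both congruences on the right (38 ≡ 3 mod 5 and 38 ≡ 2 mod 9) yet 38 ≡ 38 (mod 45), not 10.

(⇒) fails and (⇐) fails.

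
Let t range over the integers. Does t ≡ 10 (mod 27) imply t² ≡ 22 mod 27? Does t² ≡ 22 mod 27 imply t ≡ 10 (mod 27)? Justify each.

(⇒) fails and (⇐) fails.

Forward direction. This fails: take t = 10. Then 10 ≡ 10 (mod 27), but 10² = 100 ≡ 19 (mod 27), not 22.

Converse. This fails: take t = 7. Then 7² = 49 ≡ 22 (mod 27), yet 7 ≡ 7 (mod 27), not 10.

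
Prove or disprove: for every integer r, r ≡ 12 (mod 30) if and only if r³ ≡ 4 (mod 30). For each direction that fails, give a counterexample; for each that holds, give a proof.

(⇒) This fails: take r = 12. Then 12 ≡ 12 (mod 30), but 12³ = 1728 ≡ 18 (mod 30), not 4.

(⇐) This fails: take r = 4. Then 4³ = 64 ≡ 4 (mod 30), yet 4 ≡ 4 (mod 30), not 12.

Both directions fail.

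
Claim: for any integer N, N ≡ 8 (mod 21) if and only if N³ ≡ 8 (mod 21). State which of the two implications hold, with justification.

Converse. This fails: take N = 2. Then 2³ = 8 ≡ 8 (mod 21), yet 2 ≡ 2 (mod 21), not 8.

Forward direction. Suppose N ≡ 8 (mod 21). Write N = 21j + 8. Then (21j + 8)³ = 9261j³ + 10584j² + 4032j + 512 = 21(441j³ + 504j² + 192j + 24) + 8, so N³ ≡ 8 (mod 21).

The forward direction holds; the converse fails.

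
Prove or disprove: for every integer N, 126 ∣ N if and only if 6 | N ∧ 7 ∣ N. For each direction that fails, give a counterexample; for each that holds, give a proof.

[⇒] If 126 ∣ N, write N = 126q. Since 126 = 21·6, N = 6·(21q), so 6 ∣ N; and since 126 = 18·7, N = 7·(18q), so 7 ∣ N.

[⇐] This fails: take N = 42. Both 6 ∣ 42 and 7 ∣ 42, yet 42 is not a multiple of 126 (since 42 = 0·126 + 42), so 126 ∤ 42.

The forward direction holds; the converse fails.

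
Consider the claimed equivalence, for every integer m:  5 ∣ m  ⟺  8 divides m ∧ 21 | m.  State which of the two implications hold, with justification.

(⇒) fails and (⇐) fails.

(⟹) This fails: take m = 5. Certainly 5 ∣ 5, but 8 ∤ 5.

(⟸) This fails: take m = 168. Both 8 ∣ 168 and 21 ∣ 168, yet 168 is not a multiple of 5 (since 168 = 33·5 + 3), so 5 ∤ 168.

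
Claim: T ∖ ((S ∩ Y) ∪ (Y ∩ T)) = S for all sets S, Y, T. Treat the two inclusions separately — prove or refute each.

(⊆) fails and (⊇) fails.

Forward inclusion. This inclusion fails. Take S = ∅, Y = ∅, T = {1}; then 1 ∈ T ∖ ((S ∩ Y) ∪ (Y ∩ T)) but 1 ∉ S.

Reverse inclusion. This inclusion fails. Take S = {1}, Y = ∅, T = ∅; then 1 ∈ S but 1 ∉ T ∖ ((S ∩ Y) ∪ (Y ∩ T)).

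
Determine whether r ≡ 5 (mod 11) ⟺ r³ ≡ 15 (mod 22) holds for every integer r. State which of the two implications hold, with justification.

Only the reverse direction holds.

Forward direction. This fails: take r = 16. Then 16 ≡ 5 (mod 11), but 16³ = 4096 ≡ 4 (mod 22), not 15.

Converse. The residues r modulo 22 with r³ ≡ 15 (mod 22) are exactly {5}, and each is ≡ 5 (mod 11).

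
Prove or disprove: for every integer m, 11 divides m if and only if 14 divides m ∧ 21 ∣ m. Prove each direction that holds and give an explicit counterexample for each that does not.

(⇒) This fails: take m = 11. Certainly 11 ∣ 11, but 14 ∤ 11.

(⇐) This fails: take m = 42. Both 14 ∣ 42 and 21 ∣ 42, yet 42 is not a multiple of 11 (since 42 = 3·11 + 9), so 11 ∤ 42.

Both directions fail.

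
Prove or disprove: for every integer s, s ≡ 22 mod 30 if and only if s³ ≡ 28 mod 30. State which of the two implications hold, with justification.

The biconditional holds.

[⇐] Suppose s³ ≡ 28 (mod 30). The only residue r in {0, …, 29} with r³ ≡ 28 (mod 30) is r = 22, so s ≡ 22 (mod 30).

[⇒] Suppose s ≡ 22 mod 30. Write s = 30j + 22. Then (30j + 22)³ = 27000j³ + 59400j² + 43560j + 10648 = 30(900j³ + 1980j² + 1452j + 354) + 28, so s³ ≡ 28 (mod 30).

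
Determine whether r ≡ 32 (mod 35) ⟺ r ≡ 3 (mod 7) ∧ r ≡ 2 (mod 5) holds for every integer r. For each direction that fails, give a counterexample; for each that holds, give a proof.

(→) This fails: r = 32 gives 32 ≡ 32 (mod 35) but 32 ≡ 4 (mod 7), so the conjunction on the right does not hold.

(←) This fails: r = 17 satisfies both congruences on the right (17 ≡ 3 mod 7 and 17 ≡ 2 mod 5) yet 17 ≡ 17 (mod 35), not 32.

Both directions fail.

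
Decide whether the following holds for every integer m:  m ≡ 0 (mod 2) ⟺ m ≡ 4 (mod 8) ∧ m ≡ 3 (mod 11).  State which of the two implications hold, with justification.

(⇒) fails; (⇐) holds.

(⇐) If m ≡ 4 (mod 8) and m ≡ 3 (mod 11), then by the Chinese remainder theorem m ≡ 36 (mod 88). Since 36 ≡ 0 (mod 2) and 2 ∣ 88, we get m ≡ 0 (mod 2).

(⇒) This fails: m = 0 gives 0 ≡ 0 (mod 2) but 0 ≡ 0 (mod 8), so the conjunction on the right does not hold.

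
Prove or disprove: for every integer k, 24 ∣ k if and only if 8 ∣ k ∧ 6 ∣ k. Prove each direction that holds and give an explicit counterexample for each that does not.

Both directions hold; the statement is true.

(⟹) If 24 ∣ k, write k = 24q. Since 24 = 3·8, k = 8·(3q), so 8 ∣ k; and since 24 = 4·6, k = 6·(4q), so 6 ∣ k.

(⟸) Suppose 8 ∣ k and 6 ∣ k. Any common multiple of 8 and 6 is a multiple of their lcm; here lcm(8, 6) = 8·6/gcd(8, 6) = 48/2 = 24, so 24 ∣ k.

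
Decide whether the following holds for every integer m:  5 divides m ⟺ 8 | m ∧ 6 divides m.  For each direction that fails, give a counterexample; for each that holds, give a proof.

(⟹) This fails: take m = 5. Certainly 5 ∣ 5, but 8 ∤ 5.

(⟸) This fails: take m = 24. Both 8 ∣ 24 and 6 ∣ 24, yet 24 is not a multiple of 5 (since 24 = 4·5 + 4), so 5 ∤ 24.

Both directions fail.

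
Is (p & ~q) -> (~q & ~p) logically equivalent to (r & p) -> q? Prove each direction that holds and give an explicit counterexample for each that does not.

Forward direction. Assume the antecedent. If p is true, the antecedent forces (p = T, r = F, q = T) or (p = T, r = T, q = T), and (r & p) -> q holds there. If p is false, (r & p) -> q reduces to true regardless of the other variables. Either way (r & p) -> q holds.

Converse. This fails. Under p = T, r = F, q = F, the left side is false but the right side is true.

The forward direction holds; the converse fails.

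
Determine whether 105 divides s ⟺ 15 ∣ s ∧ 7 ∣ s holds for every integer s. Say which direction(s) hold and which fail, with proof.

(⇐) Suppose 15 ∣ s and 7 ∣ s. Any common multiple of 15 and 7 is a multiple of their lcm; here gcd(15, 7) = 1, so lcm(15, 7) = 15·7 = 105, so 105 ∣ s.

(⇒) If 105 ∣ s, write s = 105q. Since 105 = 7·15, s = 15·(7q), so 15 ∣ s; and since 105 = 15·7, s = 7·(15q), so 7 ∣ s.

Equivalent; both directions hold.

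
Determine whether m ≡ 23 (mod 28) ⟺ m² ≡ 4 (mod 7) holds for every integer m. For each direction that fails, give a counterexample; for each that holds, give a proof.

[⇒] Suppose m ≡ 23 (mod 28). Then m² ≡ 23² = 529 (mod 28), and since 7 ∣ 28, also m² ≡ 4 (mod 7).

[⇐] This fails: take m = 2. Then 2² = 4 ≡ 4 (mod 7), yet 2 ≡ 2 (mod 28), not 23.

Only the forward direction holds.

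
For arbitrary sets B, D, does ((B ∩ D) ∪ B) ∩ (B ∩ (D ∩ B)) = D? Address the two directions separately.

(⊆) Let x ∈ ((B ∩ D) ∪ B) ∩ (B ∩ (D ∩ B)). Then x ∈ B ∩ D, from which x ∈ D.

(⊇) This inclusion fails. Take B = ∅, D = {1}; then 1 ∈ D but 1 ∉ ((B ∩ D) ∪ B) ∩ (B ∩ (D ∩ B)).

The sets are not equal: only the forward inclusion holds.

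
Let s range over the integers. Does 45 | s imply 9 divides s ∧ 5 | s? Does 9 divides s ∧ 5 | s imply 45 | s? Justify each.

(⇒) If 45 ∣ s, write s = 45q. Since 45 = 5·9, s = 9·(5q), so 9 ∣ s; and since 45 = 9·5, s = 5·(9q), so 5 ∣ s.

(⇐) Suppose 9 ∣ s and 5 ∣ s. Any common multiple of 9 and 5 is a multiple of their lcm; here gcd(9, 5) = 1, so lcm(9, 5) = 9·5 = 45, so 45 ∣ s.

Both implications hold.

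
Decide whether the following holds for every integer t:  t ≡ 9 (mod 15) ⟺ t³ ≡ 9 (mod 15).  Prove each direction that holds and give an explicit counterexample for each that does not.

The biconditional holds.

[⇒] Suppose t ≡ 9 (mod 15). Write t = 15j + 9. Then (15j + 9)³ = 3375j³ + 6075j² + 3645j + 729 = 15(225j³ + 405j² + 243j + 48) + 9, so t³ ≡ 9 (mod 15).

[⇐] Conversely, suppose t³ ≡ 9 (mod 15). The only residue r in {0, …, 14} with r³ ≡ 9 (mod 15) is r = 9, so t ≡ 9 (mod 15).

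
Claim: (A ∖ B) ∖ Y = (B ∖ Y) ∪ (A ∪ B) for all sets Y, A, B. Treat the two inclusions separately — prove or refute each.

The sets are not equal: only the forward inclusion holds.

(⟸) This inclusion fails. Take Y = {1}, A = {1}, B = ∅; then 1 ∈ (B ∖ Y) ∪ (A ∪ B) but 1 ∉ (A ∖ B) ∖ Y.

(⟹) Let x ∈ (A ∖ B) ∖ Y. Then x ∈ A and x ∉ Y, B, from which x ∈ (B ∖ Y) ∪ (A ∪ B).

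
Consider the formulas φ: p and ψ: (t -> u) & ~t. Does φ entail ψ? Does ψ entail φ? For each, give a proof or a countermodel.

[⇒] This fails. Under t = T, p = T, u = F, the left side is true but the right side is false.

[⇐] This fails. Under t = F, p = F, u = F, the left side is false but the right side is true.

(⇒) fails and (⇐) fails.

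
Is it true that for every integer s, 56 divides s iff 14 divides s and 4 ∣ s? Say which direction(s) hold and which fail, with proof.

[⇒] If 56 ∣ s, write s = 56q. Since 56 = 4·14, s = 14·(4q), so 14 ∣ s; and since 56 = 14·4, s = 4·(14q), so 4 ∣ s.

[⇐] This fails: take s = 28. Both 14 ∣ 28 and 4 ∣ 28, yet 28 is not a multiple of 56 (since 28 = 0·56 + 28), so 56 ∤ 28.

(⇒) holds; (⇐) fails.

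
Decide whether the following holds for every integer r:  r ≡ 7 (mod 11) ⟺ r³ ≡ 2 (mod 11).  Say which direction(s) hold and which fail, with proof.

Forward direction. Suppose r ≡ 7 (mod 11). Write r = 11j + 7. Then (11j + 7)³ = 1331j³ + 2541j² + 1617j + 343 = 11(121j³ + 231j² + 147j + 31) + 2, so r³ ≡ 2 (mod 11).

Converse. For the converse, argue contrapositively. If r ≢ 7 (mod 11), then r is congruent to one of 0, 1, 2, 3, 4, 5, 6, 8, 9, 10 modulo 11, and these give r³ ≡ 0, 1, 8, 5, 9, 4, 7, 6, 3, 10 respectively — never 2.

Both directions hold; the statement is true.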